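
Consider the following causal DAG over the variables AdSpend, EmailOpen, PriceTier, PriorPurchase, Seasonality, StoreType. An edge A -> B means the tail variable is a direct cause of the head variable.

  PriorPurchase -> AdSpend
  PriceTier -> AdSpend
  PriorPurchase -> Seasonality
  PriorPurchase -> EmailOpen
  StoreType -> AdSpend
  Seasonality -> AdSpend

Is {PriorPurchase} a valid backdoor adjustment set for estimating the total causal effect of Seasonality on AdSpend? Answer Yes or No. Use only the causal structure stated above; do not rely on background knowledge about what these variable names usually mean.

Backdoor paths from Seasonality to AdSpend (paths whose first edge points into Seasonality):
  P1: Seasonality <- PriorPurchase -> AdSpend
Condition 1 (no descendant of Seasonality in the set): holds — descendants of Seasonality are {AdSpend}; none are in {PriorPurchase}.
Condition 2 (every backdoor path blocked by {PriorPurchase}):
  P1: blocked at fork node PriorPurchase ∈ conditioning set.
{PriorPurchase} satisfies the backdoor criterion.

Yes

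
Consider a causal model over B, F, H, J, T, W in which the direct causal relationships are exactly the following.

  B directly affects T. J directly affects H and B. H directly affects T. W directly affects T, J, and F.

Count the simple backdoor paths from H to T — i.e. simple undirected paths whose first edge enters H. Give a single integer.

A backdoor path from H to T is any simple undirected path whose first edge points into H (i.e. leaves H via a parent).
Parents of H: {J}.
Enumerating:
  P1: H <- J <- W -> T
  P2: H <- J -> B -> T
That exhausts the simple backdoor paths. Count: 2.

2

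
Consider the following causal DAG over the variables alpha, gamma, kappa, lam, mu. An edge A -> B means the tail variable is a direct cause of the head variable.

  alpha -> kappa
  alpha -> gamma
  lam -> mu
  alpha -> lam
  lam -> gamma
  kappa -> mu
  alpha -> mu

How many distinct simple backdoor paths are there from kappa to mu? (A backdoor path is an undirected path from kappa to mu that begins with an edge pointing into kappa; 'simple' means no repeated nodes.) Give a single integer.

A backdoor path from kappa to mu is any simple undirected path whose first edge points into kappa (i.e. leaves kappa via a parent).
Parents of kappa: {alpha}.
Enumerating:
  P1: kappa <- alpha -> lam -> mu
  P2: kappa <- alpha -> gamma <- lam -> mu
  P3: kappa <- alpha -> mu
That exhausts the simple backdoor paths. Count: 3.

3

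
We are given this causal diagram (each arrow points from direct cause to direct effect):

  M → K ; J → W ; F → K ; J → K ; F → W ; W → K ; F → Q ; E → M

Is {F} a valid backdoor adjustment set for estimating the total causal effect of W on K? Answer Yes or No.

No

Backdoor paths from W to K (paths whose first edge points into W):
  P1: W <- F -> K
  P2: W <- J -> K
Condition 1 (no descendant of W in the set): holds — descendants of W are {K}; none are in {F}.
Condition 2 (every backdoor path blocked by {F}):
  P1: blocked at fork node F ∈ conditioning set.
  P2: open — no interior node is in the conditioning set.
{F} does not satisfy the backdoor criterion.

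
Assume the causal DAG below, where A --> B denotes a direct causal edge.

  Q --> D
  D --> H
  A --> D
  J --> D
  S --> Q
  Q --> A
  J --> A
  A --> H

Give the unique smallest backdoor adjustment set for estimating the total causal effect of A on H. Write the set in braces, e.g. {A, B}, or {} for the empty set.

Variables eligible for adjustment (non-descendants of A, excluding A and H): {J, Q, S}.
Backdoor paths from A to H:
  P1: A <- J -> D -> H
  P2: A <- Q -> D -> H
The empty set is not sufficient: P1 (A <- J -> D -> H) has no collider blocking it and no conditioned non-collider, so it is open.
Try {J, Q}:
  P1: blocked at fork node J ∈ conditioning set.
  P2: blocked at fork node Q ∈ conditioning set.
{J, Q} contains no descendant of A and blocks every backdoor path.
Every element of {J, Q} is needed (dropping J leaves P1 open; dropping Q leaves P2 open), so no proper subset is valid.
Among all size-2 subsets of the eligible variables, only {J, Q} blocks every backdoor path, so it is the unique smallest valid adjustment set.

{J, Q}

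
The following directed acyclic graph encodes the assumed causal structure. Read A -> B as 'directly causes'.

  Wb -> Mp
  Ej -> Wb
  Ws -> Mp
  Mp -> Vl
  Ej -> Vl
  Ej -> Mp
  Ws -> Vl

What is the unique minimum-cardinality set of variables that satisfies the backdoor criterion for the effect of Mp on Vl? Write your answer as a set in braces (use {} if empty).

{Ej, Ws}

Variables eligible for adjustment (non-descendants of Mp, excluding Mp and Vl): {Ej, Wb, Ws}.
Backdoor paths from Mp to Vl:
  P1: Mp <- Ej -> Vl
  P2: Mp <- Wb <- Ej -> Vl
  P3: Mp <- Ws -> Vl
The empty set is not sufficient: P1 (Mp <- Ej -> Vl) has no collider blocking it and no conditioned non-collider, so it is open.
Try {Ej, Ws}:
  P1: blocked at fork node Ej ∈ conditioning set.
  P2: blocked at fork node Ej ∈ conditioning set.
  P3: blocked at fork node Ws ∈ conditioning set.
{Ej, Ws} contains no descendant of Mp and blocks every backdoor path.
Every element of {Ej, Ws} is needed (dropping Ej leaves P1 open; dropping Ws leaves P3 open), so no proper subset is valid.
Among all size-2 subsets of the eligible variables, only {Ej, Ws} blocks every backdoor path, so it is the unique smallest valid adjustment set.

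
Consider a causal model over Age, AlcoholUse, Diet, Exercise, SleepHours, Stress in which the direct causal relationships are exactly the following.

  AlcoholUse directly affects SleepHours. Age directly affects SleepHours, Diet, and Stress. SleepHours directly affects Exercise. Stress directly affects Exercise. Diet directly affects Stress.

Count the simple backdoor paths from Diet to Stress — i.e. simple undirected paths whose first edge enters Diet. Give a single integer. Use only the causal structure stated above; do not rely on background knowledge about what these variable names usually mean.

A backdoor path from Diet to Stress is any simple undirected path whose first edge points into Diet (i.e. leaves Diet via a parent).
Parents of Diet: {Age}.
Enumerating:
  P1: Diet <- Age -> Stress
  P2: Diet <- Age -> SleepHours -> Exercise <- Stress
That exhausts the simple backdoor paths. Count: 2.

2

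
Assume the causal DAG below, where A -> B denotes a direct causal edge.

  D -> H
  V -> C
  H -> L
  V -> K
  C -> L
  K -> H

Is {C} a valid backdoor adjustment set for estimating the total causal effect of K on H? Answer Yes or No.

Yes

Backdoor paths from K to H (paths whose first edge points into K):
  P1: K <- V -> C -> L <- H
Condition 1 (no descendant of K in the set): holds — descendants of K are {H, L}; none are in {C}.
Condition 2 (every backdoor path blocked by {C}):
  P1: blocked at chain node C ∈ conditioning set.
{C} satisfies the backdoor criterion.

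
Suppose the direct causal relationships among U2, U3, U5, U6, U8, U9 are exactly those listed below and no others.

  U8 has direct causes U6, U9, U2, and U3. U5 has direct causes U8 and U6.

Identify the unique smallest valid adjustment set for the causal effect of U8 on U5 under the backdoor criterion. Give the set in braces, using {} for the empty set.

{U6}

Variables eligible for adjustment (non-descendants of U8, excluding U8 and U5): {U2, U3, U6, U9}.
Backdoor paths from U8 to U5:
  P1: U8 <- U6 -> U5
The empty set is not sufficient: P1 (U8 <- U6 -> U5) has no collider blocking it and no conditioned non-collider, so it is open.
Try {U6}:
  P1: blocked at fork node U6 ∈ conditioning set.
{U6} contains no descendant of U8 and blocks every backdoor path.
No other singleton works — e.g. {U3} leaves P1 open — so {U6} is the unique smallest valid adjustment set.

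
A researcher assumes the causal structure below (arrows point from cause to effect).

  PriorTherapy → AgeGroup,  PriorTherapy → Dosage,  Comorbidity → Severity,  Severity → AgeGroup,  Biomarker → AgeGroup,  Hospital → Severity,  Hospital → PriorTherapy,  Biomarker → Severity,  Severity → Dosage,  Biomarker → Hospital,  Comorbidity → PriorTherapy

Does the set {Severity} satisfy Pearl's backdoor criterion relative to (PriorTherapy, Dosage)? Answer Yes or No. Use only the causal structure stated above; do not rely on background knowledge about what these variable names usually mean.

Backdoor paths from PriorTherapy to Dosage (paths whose first edge points into PriorTherapy):
  P1: PriorTherapy <- Comorbidity -> Severity -> Dosage
  P2: PriorTherapy <- Hospital <- Biomarker -> Severity -> Dosage
  P3: PriorTherapy <- Hospital <- Biomarker -> AgeGroup <- Severity -> Dosage
  P4: PriorTherapy <- Hospital -> Severity -> Dosage
Condition 1 (no descendant of PriorTherapy in the set): holds — descendants of PriorTherapy are {AgeGroup, Dosage}; none are in {Severity}.
Condition 2 (every backdoor path blocked by {Severity}):
  P1: blocked at chain node Severity ∈ conditioning set.
  P2: blocked at chain node Severity ∈ conditioning set.
  P3: blocked at collider AgeGroup (neither it nor any descendant is in the conditioning set).
  P4: blocked at chain node Severity ∈ conditioning set.
{Severity} satisfies the backdoor criterion.

Yes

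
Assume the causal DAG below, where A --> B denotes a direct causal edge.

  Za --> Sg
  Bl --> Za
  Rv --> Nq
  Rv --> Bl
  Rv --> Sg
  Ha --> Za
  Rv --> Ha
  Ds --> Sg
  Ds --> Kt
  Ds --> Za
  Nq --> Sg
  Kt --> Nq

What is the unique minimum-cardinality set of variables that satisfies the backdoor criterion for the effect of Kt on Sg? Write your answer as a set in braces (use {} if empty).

{Ds}

Variables eligible for adjustment (non-descendants of Kt, excluding Kt and Sg): {Bl, Ds, Ha, Rv, Za}.
Backdoor paths from Kt to Sg:
  P1: Kt <- Ds -> Za <- Ha <- Rv -> Nq -> Sg
  P2: Kt <- Ds -> Za <- Ha <- Rv -> Sg
  P3: Kt <- Ds -> Za <- Bl <- Rv -> Nq -> Sg
  P4: Kt <- Ds -> Za <- Bl <- Rv -> Sg
  P5: Kt <- Ds -> Za -> Sg
  P6: Kt <- Ds -> Sg
The empty set is not sufficient: P5 (Kt <- Ds -> Za -> Sg) has no collider blocking it and no conditioned non-collider, so it is open.
Try {Ds}:
  P1: blocked at fork node Ds ∈ conditioning set.
  P2: blocked at fork node Ds ∈ conditioning set.
  P3: blocked at fork node Ds ∈ conditioning set.
  P4: blocked at fork node Ds ∈ conditioning set.
  P5: blocked at fork node Ds ∈ conditioning set.
  P6: blocked at fork node Ds ∈ conditioning set.
{Ds} contains no descendant of Kt and blocks every backdoor path.
No other singleton works — e.g. {Rv} leaves P5 open — so {Ds} is the unique smallest valid adjustment set.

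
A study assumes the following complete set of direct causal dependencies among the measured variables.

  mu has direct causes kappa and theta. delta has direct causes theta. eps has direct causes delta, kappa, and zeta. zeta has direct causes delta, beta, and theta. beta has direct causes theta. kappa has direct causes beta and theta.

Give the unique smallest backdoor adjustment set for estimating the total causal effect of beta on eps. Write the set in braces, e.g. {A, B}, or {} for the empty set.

Variables eligible for adjustment (non-descendants of beta, excluding beta and eps): {delta, theta}.
Backdoor paths from beta to eps:
  P1: beta <- theta -> kappa -> eps
  P2: beta <- theta -> delta -> zeta -> eps
  P3: beta <- theta -> delta -> eps
  P4: beta <- theta -> zeta <- delta -> eps
  P5: beta <- theta -> zeta -> eps
  P6: beta <- theta -> mu <- kappa -> eps
The empty set is not sufficient: P1 (beta <- theta -> kappa -> eps) has no collider blocking it and no conditioned non-collider, so it is open.
Try {theta}:
  P1: blocked at fork node theta ∈ conditioning set.
  P2: blocked at fork node theta ∈ conditioning set.
  P3: blocked at fork node theta ∈ conditioning set.
  P4: blocked at fork node theta ∈ conditioning set.
  P5: blocked at fork node theta ∈ conditioning set.
  P6: blocked at fork node theta ∈ conditioning set.
{theta} contains no descendant of beta and blocks every backdoor path.
No other singleton works — e.g. {delta} leaves P1 open — so {theta} is the unique smallest valid adjustment set.

{theta}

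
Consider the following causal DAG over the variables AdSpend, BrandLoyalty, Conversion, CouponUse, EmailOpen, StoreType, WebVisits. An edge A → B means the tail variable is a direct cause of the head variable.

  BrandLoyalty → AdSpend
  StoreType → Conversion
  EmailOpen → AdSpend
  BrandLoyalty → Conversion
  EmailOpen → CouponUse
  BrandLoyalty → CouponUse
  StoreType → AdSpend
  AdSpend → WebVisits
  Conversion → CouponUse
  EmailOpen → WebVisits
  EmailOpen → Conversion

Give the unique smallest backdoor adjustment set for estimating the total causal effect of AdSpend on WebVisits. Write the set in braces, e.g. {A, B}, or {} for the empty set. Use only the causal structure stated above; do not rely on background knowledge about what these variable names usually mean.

{EmailOpen}

Variables eligible for adjustment (non-descendants of AdSpend, excluding AdSpend and WebVisits): {BrandLoyalty, Conversion, CouponUse, EmailOpen, StoreType}.
Backdoor paths from AdSpend to WebVisits:
  P1: AdSpend <- EmailOpen -> WebVisits
  P2: AdSpend <- StoreType -> Conversion <- EmailOpen -> WebVisits
  P3: AdSpend <- StoreType -> Conversion <- BrandLoyalty -> CouponUse <- EmailOpen -> WebVisits
  P4: AdSpend <- StoreType -> Conversion -> CouponUse <- EmailOpen -> WebVisits
  P5: AdSpend <- BrandLoyalty -> Conversion <- EmailOpen -> WebVisits
  P6: AdSpend <- BrandLoyalty -> Conversion -> CouponUse <- EmailOpen -> WebVisits
  P7: AdSpend <- BrandLoyalty -> CouponUse <- EmailOpen -> WebVisits
  P8: AdSpend <- BrandLoyalty -> CouponUse <- Conversion <- EmailOpen -> WebVisits
The empty set is not sufficient: P1 (AdSpend <- EmailOpen -> WebVisits) has no collider blocking it and no conditioned non-collider, so it is open.
Try {EmailOpen}:
  P1: blocked at fork node EmailOpen ∈ conditioning set.
  P2: blocked at collider Conversion (neither it nor any descendant is in the conditioning set).
  P3: blocked at collider Conversion (neither it nor any descendant is in the conditioning set).
  P4: blocked at collider CouponUse (neither it nor any descendant is in the conditioning set).
  P5: blocked at collider Conversion (neither it nor any descendant is in the conditioning set).
  P6: blocked at collider CouponUse (neither it nor any descendant is in the conditioning set).
  P7: blocked at collider CouponUse (neither it nor any descendant is in the conditioning set).
  P8: blocked at collider CouponUse (neither it nor any descendant is in the conditioning set).
{EmailOpen} contains no descendant of AdSpend and blocks every backdoor path.
No other singleton works — e.g. {StoreType} leaves P1 open — so {EmailOpen} is the unique smallest valid adjustment set.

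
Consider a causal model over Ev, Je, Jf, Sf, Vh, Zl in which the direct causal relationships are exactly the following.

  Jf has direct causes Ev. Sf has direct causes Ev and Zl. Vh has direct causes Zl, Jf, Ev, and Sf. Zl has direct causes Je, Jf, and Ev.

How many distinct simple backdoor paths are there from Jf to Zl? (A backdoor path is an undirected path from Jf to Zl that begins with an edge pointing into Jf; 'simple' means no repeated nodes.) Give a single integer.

5

A backdoor path from Jf to Zl is any simple undirected path whose first edge points into Jf (i.e. leaves Jf via a parent).
Parents of Jf: {Ev}.
Enumerating:
  P1: Jf <- Ev -> Zl
  P2: Jf <- Ev -> Sf <- Zl
  P3: Jf <- Ev -> Sf -> Vh <- Zl
  P4: Jf <- Ev -> Vh <- Zl
  P5: Jf <- Ev -> Vh <- Sf <- Zl
That exhausts the simple backdoor paths. Count: 5.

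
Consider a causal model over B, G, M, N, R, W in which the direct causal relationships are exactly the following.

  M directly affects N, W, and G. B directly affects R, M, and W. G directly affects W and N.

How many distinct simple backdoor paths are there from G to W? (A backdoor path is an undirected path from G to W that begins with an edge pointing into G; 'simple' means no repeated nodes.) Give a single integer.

2

A backdoor path from G to W is any simple undirected path whose first edge points into G (i.e. leaves G via a parent).
Parents of G: {M}.
Enumerating:
  P1: G <- M <- B -> W
  P2: G <- M -> W
That exhausts the simple backdoor paths. Count: 2.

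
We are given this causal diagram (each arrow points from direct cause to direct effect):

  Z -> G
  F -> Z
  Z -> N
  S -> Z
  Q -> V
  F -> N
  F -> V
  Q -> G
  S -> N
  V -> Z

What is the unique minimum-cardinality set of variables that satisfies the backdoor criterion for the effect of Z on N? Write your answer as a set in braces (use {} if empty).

{F, S}

Variables eligible for adjustment (non-descendants of Z, excluding Z and N): {F, Q, S, V}.
Backdoor paths from Z to N:
  P1: Z <- S -> N
  P2: Z <- F -> N
  P3: Z <- V <- F -> N
The empty set is not sufficient: P1 (Z <- S -> N) has no collider blocking it and no conditioned non-collider, so it is open.
Try {F, S}:
  P1: blocked at fork node S ∈ conditioning set.
  P2: blocked at fork node F ∈ conditioning set.
  P3: blocked at fork node F ∈ conditioning set.
{F, S} contains no descendant of Z and blocks every backdoor path.
Every element of {F, S} is needed (dropping F leaves P2 open; dropping S leaves P1 open), so no proper subset is valid.
Among all size-2 subsets of the eligible variables, only {F, S} blocks every backdoor path, so it is the unique smallest valid adjustment set.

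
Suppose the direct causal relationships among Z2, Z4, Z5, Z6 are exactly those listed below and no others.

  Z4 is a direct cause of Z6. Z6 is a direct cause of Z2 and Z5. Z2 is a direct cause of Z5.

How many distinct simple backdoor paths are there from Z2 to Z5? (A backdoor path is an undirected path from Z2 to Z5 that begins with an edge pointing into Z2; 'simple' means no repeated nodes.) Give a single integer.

A backdoor path from Z2 to Z5 is any simple undirected path whose first edge points into Z2 (i.e. leaves Z2 via a parent).
Parents of Z2: {Z6}.
Enumerating:
  P1: Z2 <- Z6 -> Z5
That exhausts the simple backdoor paths. Count: 1.

1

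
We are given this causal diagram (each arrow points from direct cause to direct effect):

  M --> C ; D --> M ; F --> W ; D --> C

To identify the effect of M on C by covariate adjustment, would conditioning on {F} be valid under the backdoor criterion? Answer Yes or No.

No

Backdoor paths from M to C (paths whose first edge points into M):
  P1: M <- D -> C
Condition 1 (no descendant of M in the set): holds — descendants of M are {C}; none are in {F}.
Condition 2 (every backdoor path blocked by {F}):
  P1: open — no interior node is in the conditioning set.
{F} does not satisfy the backdoor criterion.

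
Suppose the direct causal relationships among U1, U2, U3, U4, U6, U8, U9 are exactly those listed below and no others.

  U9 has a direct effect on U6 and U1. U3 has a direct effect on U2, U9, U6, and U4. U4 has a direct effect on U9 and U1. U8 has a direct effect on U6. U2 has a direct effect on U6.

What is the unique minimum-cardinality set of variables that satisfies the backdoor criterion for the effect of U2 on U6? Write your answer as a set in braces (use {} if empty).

Variables eligible for adjustment (non-descendants of U2, excluding U2 and U6): {U1, U3, U4, U8, U9}.
Backdoor paths from U2 to U6:
  P1: U2 <- U3 -> U4 -> U9 -> U6
  P2: U2 <- U3 -> U4 -> U1 <- U9 -> U6
  P3: U2 <- U3 -> U9 -> U6
  P4: U2 <- U3 -> U6
The empty set is not sufficient: P1 (U2 <- U3 -> U4 -> U9 -> U6) has no collider blocking it and no conditioned non-collider, so it is open.
Try {U3}:
  P1: blocked at fork node U3 ∈ conditioning set.
  P2: blocked at fork node U3 ∈ conditioning set.
  P3: blocked at fork node U3 ∈ conditioning set.
  P4: blocked at fork node U3 ∈ conditioning set.
{U3} contains no descendant of U2 and blocks every backdoor path.
No other singleton works — e.g. {U4} leaves P3 open — so {U3} is the unique smallest valid adjustment set.

{U3}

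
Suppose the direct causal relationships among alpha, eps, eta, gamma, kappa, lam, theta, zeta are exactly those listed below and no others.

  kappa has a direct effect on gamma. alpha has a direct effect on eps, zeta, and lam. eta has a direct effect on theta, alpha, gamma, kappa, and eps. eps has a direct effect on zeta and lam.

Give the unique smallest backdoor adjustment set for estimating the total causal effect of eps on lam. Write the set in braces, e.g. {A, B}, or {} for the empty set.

{alpha}

Variables eligible for adjustment (non-descendants of eps, excluding eps and lam): {alpha, eta, gamma, kappa, theta}.
Backdoor paths from eps to lam:
  P1: eps <- eta -> alpha -> lam
  P2: eps <- alpha -> lam
The empty set is not sufficient: P1 (eps <- eta -> alpha -> lam) has no collider blocking it and no conditioned non-collider, so it is open.
Try {alpha}:
  P1: blocked at chain node alpha ∈ conditioning set.
  P2: blocked at fork node alpha ∈ conditioning set.
{alpha} contains no descendant of eps and blocks every backdoor path.
No other singleton works — e.g. {eta} leaves P2 open — so {alpha} is the unique smallest valid adjustment set.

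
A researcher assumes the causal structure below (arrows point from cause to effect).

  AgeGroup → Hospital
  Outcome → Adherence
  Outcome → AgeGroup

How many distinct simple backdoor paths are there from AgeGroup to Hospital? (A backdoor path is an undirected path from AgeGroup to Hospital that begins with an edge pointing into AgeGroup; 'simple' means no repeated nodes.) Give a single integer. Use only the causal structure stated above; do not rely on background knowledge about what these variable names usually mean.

0

A backdoor path from AgeGroup to Hospital is any simple undirected path whose first edge points into AgeGroup (i.e. leaves AgeGroup via a parent).
Parents of AgeGroup: {Outcome}.
No simple path from any parent of AgeGroup reaches Hospital without revisiting AgeGroup, so there are no backdoor paths.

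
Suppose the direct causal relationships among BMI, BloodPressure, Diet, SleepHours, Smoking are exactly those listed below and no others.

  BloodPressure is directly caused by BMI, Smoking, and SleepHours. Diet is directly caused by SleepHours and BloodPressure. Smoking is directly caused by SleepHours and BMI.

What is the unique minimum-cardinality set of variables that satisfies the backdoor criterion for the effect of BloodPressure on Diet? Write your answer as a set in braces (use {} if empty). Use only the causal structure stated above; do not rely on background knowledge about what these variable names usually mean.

{SleepHours}

Variables eligible for adjustment (non-descendants of BloodPressure, excluding BloodPressure and Diet): {BMI, SleepHours, Smoking}.
Backdoor paths from BloodPressure to Diet:
  P1: BloodPressure <- BMI -> Smoking <- SleepHours -> Diet
  P2: BloodPressure <- SleepHours -> Diet
  P3: BloodPressure <- Smoking <- SleepHours -> Diet
The empty set is not sufficient: P2 (BloodPressure <- SleepHours -> Diet) has no collider blocking it and no conditioned non-collider, so it is open.
Try {SleepHours}:
  P1: blocked at collider Smoking (neither it nor any descendant is in the conditioning set).
  P2: blocked at fork node SleepHours ∈ conditioning set.
  P3: blocked at fork node SleepHours ∈ conditioning set.
{SleepHours} contains no descendant of BloodPressure and blocks every backdoor path.
No other singleton works — e.g. {BMI} leaves P2 open — so {SleepHours} is the unique smallest valid adjustment set.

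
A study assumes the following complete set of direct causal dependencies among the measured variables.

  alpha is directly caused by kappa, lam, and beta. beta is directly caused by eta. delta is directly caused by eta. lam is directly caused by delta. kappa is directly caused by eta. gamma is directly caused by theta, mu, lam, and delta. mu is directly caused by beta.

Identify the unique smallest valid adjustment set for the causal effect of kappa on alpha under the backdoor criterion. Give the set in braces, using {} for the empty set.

Variables eligible for adjustment (non-descendants of kappa, excluding kappa and alpha): {beta, delta, eta, gamma, lam, mu, theta}.
Backdoor paths from kappa to alpha:
  P1: kappa <- eta -> beta -> mu -> gamma <- delta -> lam -> alpha
  P2: kappa <- eta -> beta -> mu -> gamma <- lam -> alpha
  P3: kappa <- eta -> beta -> alpha
  P4: kappa <- eta -> delta -> lam -> gamma <- mu <- beta -> alpha
  P5: kappa <- eta -> delta -> lam -> alpha
  P6: kappa <- eta -> delta -> gamma <- mu <- beta -> alpha
  P7: kappa <- eta -> delta -> gamma <- lam -> alpha
The empty set is not sufficient: P3 (kappa <- eta -> beta -> alpha) has no collider blocking it and no conditioned non-collider, so it is open.
Try {eta}:
  P1: blocked at fork node eta ∈ conditioning set.
  P2: blocked at fork node eta ∈ conditioning set.
  P3: blocked at fork node eta ∈ conditioning set.
  P4: blocked at fork node eta ∈ conditioning set.
  P5: blocked at fork node eta ∈ conditioning set.
  P6: blocked at fork node eta ∈ conditioning set.
  P7: blocked at fork node eta ∈ conditioning set.
{eta} contains no descendant of kappa and blocks every backdoor path.
No other singleton works — e.g. {beta} leaves P5 open — so {eta} is the unique smallest valid adjustment set.

{eta}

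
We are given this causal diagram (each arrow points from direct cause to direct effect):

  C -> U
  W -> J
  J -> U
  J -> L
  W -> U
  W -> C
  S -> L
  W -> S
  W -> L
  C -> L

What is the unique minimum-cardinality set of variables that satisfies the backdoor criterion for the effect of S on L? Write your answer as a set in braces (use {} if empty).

Variables eligible for adjustment (non-descendants of S, excluding S and L): {C, J, U, W}.
Backdoor paths from S to L:
  P1: S <- W -> C -> L
  P2: S <- W -> C -> U <- J -> L
  P3: S <- W -> J -> L
  P4: S <- W -> J -> U <- C -> L
  P5: S <- W -> L
  P6: S <- W -> U <- C -> L
  P7: S <- W -> U <- J -> L
The empty set is not sufficient: P1 (S <- W -> C -> L) has no collider blocking it and no conditioned non-collider, so it is open.
Try {W}:
  P1: blocked at fork node W ∈ conditioning set.
  P2: blocked at fork node W ∈ conditioning set.
  P3: blocked at fork node W ∈ conditioning set.
  P4: blocked at fork node W ∈ conditioning set.
  P5: blocked at fork node W ∈ conditioning set.
  P6: blocked at fork node W ∈ conditioning set.
  P7: blocked at fork node W ∈ conditioning set.
{W} contains no descendant of S and blocks every backdoor path.
No other singleton works — e.g. {C} leaves P3 open — so {W} is the unique smallest valid adjustment set.

{W}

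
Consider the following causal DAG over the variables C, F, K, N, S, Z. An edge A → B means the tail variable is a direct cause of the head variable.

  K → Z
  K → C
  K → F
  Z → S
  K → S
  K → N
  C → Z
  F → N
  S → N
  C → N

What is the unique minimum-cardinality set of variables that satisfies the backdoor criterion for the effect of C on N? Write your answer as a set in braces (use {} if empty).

{K}

Variables eligible for adjustment (non-descendants of C, excluding C and N): {F, K}.
Backdoor paths from C to N:
  P1: C <- K -> Z -> S -> N
  P2: C <- K -> S -> N
  P3: C <- K -> F -> N
  P4: C <- K -> N
The empty set is not sufficient: P1 (C <- K -> Z -> S -> N) has no collider blocking it and no conditioned non-collider, so it is open.
Try {K}:
  P1: blocked at fork node K ∈ conditioning set.
  P2: blocked at fork node K ∈ conditioning set.
  P3: blocked at fork node K ∈ conditioning set.
  P4: blocked at fork node K ∈ conditioning set.
{K} contains no descendant of C and blocks every backdoor path.
No other singleton works — e.g. {F} leaves P1 open — so {K} is the unique smallest valid adjustment set.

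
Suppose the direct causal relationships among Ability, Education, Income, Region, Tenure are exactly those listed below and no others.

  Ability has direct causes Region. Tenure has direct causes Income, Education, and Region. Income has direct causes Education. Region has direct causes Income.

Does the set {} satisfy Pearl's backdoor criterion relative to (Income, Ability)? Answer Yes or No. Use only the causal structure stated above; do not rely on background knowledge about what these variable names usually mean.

Yes

Backdoor paths from Income to Ability (paths whose first edge points into Income):
  P1: Income <- Education -> Tenure <- Region -> Ability
Condition 1 (no descendant of Income in the set): holds — descendants of Income are {Ability, Region, Tenure}; none are in {}.
Condition 2 (every backdoor path blocked by {}):
  P1: blocked at collider Tenure (neither it nor any descendant is in the conditioning set).
{} satisfies the backdoor criterion.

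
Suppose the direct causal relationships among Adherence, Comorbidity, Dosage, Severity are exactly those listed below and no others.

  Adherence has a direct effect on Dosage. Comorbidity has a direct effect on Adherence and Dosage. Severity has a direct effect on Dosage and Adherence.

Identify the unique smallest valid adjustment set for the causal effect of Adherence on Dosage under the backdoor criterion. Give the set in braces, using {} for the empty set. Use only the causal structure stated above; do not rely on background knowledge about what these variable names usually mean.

{Comorbidity, Severity}

Variables eligible for adjustment (non-descendants of Adherence, excluding Adherence and Dosage): {Comorbidity, Severity}.
Backdoor paths from Adherence to Dosage:
  P1: Adherence <- Severity -> Dosage
  P2: Adherence <- Comorbidity -> Dosage
The empty set is not sufficient: P1 (Adherence <- Severity -> Dosage) has no collider blocking it and no conditioned non-collider, so it is open.
Try {Comorbidity, Severity}:
  P1: blocked at fork node Severity ∈ conditioning set.
  P2: blocked at fork node Comorbidity ∈ conditioning set.
{Comorbidity, Severity} contains no descendant of Adherence and blocks every backdoor path.
Every element of {Comorbidity, Severity} is needed (dropping Comorbidity leaves P2 open; dropping Severity leaves P1 open), so no proper subset is valid.
Among all size-2 subsets of the eligible variables, only {Comorbidity, Severity} blocks every backdoor path, so it is the unique smallest valid adjustment set.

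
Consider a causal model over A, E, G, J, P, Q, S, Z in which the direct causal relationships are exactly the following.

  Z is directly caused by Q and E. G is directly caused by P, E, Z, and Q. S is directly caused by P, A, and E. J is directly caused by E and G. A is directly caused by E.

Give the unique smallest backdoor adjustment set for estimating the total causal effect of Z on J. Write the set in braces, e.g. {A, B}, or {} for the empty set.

{E, Q}

Variables eligible for adjustment (non-descendants of Z, excluding Z and J): {A, E, P, Q, S}.
Backdoor paths from Z to J:
  P1: Z <- E -> A -> S <- P -> G -> J
  P2: Z <- E -> S <- P -> G -> J
  P3: Z <- E -> G -> J
  P4: Z <- E -> J
  P5: Z <- Q -> G <- E -> J
  P6: Z <- Q -> G <- P -> S <- E -> J
  P7: Z <- Q -> G <- P -> S <- A <- E -> J
  P8: Z <- Q -> G -> J
The empty set is not sufficient: P3 (Z <- E -> G -> J) has no collider blocking it and no conditioned non-collider, so it is open.
Try {E, Q}:
  P1: blocked at fork node E ∈ conditioning set.
  P2: blocked at fork node E ∈ conditioning set.
  P3: blocked at fork node E ∈ conditioning set.
  P4: blocked at fork node E ∈ conditioning set.
  P5: blocked at fork node Q ∈ conditioning set.
  P6: blocked at fork node Q ∈ conditioning set.
  P7: blocked at fork node Q ∈ conditioning set.
  P8: blocked at fork node Q ∈ conditioning set.
{E, Q} contains no descendant of Z and blocks every backdoor path.
Every element of {E, Q} is needed (dropping E leaves P3 open; dropping Q leaves P8 open), so no proper subset is valid.
Among all size-2 subsets of the eligible variables, only {E, Q} blocks every backdoor path, so it is the unique smallest valid adjustment set.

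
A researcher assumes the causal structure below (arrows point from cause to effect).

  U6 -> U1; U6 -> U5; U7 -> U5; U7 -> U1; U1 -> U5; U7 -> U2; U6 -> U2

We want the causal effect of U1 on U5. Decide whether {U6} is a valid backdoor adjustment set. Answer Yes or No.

Backdoor paths from U1 to U5 (paths whose first edge points into U1):
  P1: U1 <- U7 -> U2 <- U6 -> U5
  P2: U1 <- U7 -> U5
  P3: U1 <- U6 -> U2 <- U7 -> U5
  P4: U1 <- U6 -> U5
Condition 1 (no descendant of U1 in the set): holds — descendants of U1 are {U5}; none are in {U6}.
Condition 2 (every backdoor path blocked by {U6}):
  P1: blocked at collider U2 (neither it nor any descendant is in the conditioning set).
  P2: open — no interior node is in the conditioning set.
  P3: blocked at fork node U6 ∈ conditioning set.
  P4: blocked at fork node U6 ∈ conditioning set.
{U6} does not satisfy the backdoor criterion.

No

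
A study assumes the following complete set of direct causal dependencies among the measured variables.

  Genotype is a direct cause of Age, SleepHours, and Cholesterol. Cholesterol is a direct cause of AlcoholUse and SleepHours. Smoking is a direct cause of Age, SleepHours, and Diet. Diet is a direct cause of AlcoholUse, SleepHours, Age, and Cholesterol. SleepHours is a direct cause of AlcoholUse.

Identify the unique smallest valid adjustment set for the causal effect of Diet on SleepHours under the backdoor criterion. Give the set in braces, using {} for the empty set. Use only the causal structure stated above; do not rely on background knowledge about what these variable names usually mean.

Variables eligible for adjustment (non-descendants of Diet, excluding Diet and SleepHours): {Genotype, Smoking}.
Backdoor paths from Diet to SleepHours:
  P1: Diet <- Smoking -> SleepHours
  P2: Diet <- Smoking -> Age <- Genotype -> Cholesterol -> SleepHours
  P3: Diet <- Smoking -> Age <- Genotype -> Cholesterol -> AlcoholUse <- SleepHours
  P4: Diet <- Smoking -> Age <- Genotype -> SleepHours
The empty set is not sufficient: P1 (Diet <- Smoking -> SleepHours) has no collider blocking it and no conditioned non-collider, so it is open.
Try {Smoking}:
  P1: blocked at fork node Smoking ∈ conditioning set.
  P2: blocked at fork node Smoking ∈ conditioning set.
  P3: blocked at fork node Smoking ∈ conditioning set.
  P4: blocked at fork node Smoking ∈ conditioning set.
{Smoking} contains no descendant of Diet and blocks every backdoor path.
No other singleton works — e.g. {Genotype} leaves P1 open — so {Smoking} is the unique smallest valid adjustment set.

{Smoking}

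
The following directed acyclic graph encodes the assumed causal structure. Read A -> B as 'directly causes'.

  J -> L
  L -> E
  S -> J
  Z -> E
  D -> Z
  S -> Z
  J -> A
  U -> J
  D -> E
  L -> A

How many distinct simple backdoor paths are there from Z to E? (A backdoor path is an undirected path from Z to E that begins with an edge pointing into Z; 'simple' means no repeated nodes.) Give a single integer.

3

A backdoor path from Z to E is any simple undirected path whose first edge points into Z (i.e. leaves Z via a parent).
Parents of Z: {D, S}.
Enumerating:
  P1: Z <- S -> J -> L -> E
  P2: Z <- S -> J -> A <- L -> E
  P3: Z <- D -> E
That exhausts the simple backdoor paths. Count: 3.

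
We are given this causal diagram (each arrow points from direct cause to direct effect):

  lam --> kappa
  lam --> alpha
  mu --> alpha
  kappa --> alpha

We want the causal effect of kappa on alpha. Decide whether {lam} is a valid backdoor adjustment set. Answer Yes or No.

Backdoor paths from kappa to alpha (paths whose first edge points into kappa):
  P1: kappa <- lam -> alpha
Condition 1 (no descendant of kappa in the set): holds — descendants of kappa are {alpha}; none are in {lam}.
Condition 2 (every backdoor path blocked by {lam}):
  P1: blocked at fork node lam ∈ conditioning set.
{lam} satisfies the backdoor criterion.

Yes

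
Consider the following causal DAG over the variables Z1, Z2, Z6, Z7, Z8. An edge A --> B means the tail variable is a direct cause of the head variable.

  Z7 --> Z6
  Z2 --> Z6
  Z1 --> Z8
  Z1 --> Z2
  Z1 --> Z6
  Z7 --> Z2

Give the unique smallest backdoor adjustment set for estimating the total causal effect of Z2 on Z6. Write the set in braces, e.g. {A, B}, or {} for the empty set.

Variables eligible for adjustment (non-descendants of Z2, excluding Z2 and Z6): {Z1, Z7, Z8}.
Backdoor paths from Z2 to Z6:
  P1: Z2 <- Z1 -> Z6
  P2: Z2 <- Z7 -> Z6
The empty set is not sufficient: P1 (Z2 <- Z1 -> Z6) has no collider blocking it and no conditioned non-collider, so it is open.
Try {Z1, Z7}:
  P1: blocked at fork node Z1 ∈ conditioning set.
  P2: blocked at fork node Z7 ∈ conditioning set.
{Z1, Z7} contains no descendant of Z2 and blocks every backdoor path.
Every element of {Z1, Z7} is needed (dropping Z1 leaves P1 open; dropping Z7 leaves P2 open), so no proper subset is valid.
Among all size-2 subsets of the eligible variables, only {Z1, Z7} blocks every backdoor path, so it is the unique smallest valid adjustment set.

{Z1, Z7}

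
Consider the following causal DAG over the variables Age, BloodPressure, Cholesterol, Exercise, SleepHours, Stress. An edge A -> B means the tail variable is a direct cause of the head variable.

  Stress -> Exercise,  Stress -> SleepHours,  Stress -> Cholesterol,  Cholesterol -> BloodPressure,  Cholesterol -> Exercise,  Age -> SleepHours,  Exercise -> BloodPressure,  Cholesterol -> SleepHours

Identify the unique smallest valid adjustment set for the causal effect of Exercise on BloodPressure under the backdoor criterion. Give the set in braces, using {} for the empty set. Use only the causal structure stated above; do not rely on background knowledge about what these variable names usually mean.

Variables eligible for adjustment (non-descendants of Exercise, excluding Exercise and BloodPressure): {Age, Cholesterol, SleepHours, Stress}.
Backdoor paths from Exercise to BloodPressure:
  P1: Exercise <- Stress -> Cholesterol -> BloodPressure
  P2: Exercise <- Stress -> SleepHours <- Cholesterol -> BloodPressure
  P3: Exercise <- Cholesterol -> BloodPressure
The empty set is not sufficient: P1 (Exercise <- Stress -> Cholesterol -> BloodPressure) has no collider blocking it and no conditioned non-collider, so it is open.
Try {Cholesterol}:
  P1: blocked at chain node Cholesterol ∈ conditioning set.
  P2: blocked at collider SleepHours (neither it nor any descendant is in the conditioning set).
  P3: blocked at fork node Cholesterol ∈ conditioning set.
{Cholesterol} contains no descendant of Exercise and blocks every backdoor path.
No other singleton works — e.g. {Stress} leaves P3 open — so {Cholesterol} is the unique smallest valid adjustment set.

{Cholesterol}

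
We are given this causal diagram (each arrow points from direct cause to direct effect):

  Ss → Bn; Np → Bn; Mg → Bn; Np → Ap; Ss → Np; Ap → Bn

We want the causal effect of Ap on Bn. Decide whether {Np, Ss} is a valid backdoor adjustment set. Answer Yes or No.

Yes

Backdoor paths from Ap to Bn (paths whose first edge points into Ap):
  P1: Ap <- Np <- Ss -> Bn
  P2: Ap <- Np -> Bn
Condition 1 (no descendant of Ap in the set): holds — descendants of Ap are {Bn}; none are in {Np, Ss}.
Condition 2 (every backdoor path blocked by {Np, Ss}):
  P1: blocked at chain node Np ∈ conditioning set.
  P2: blocked at fork node Np ∈ conditioning set.
{Np, Ss} satisfies the backdoor criterion.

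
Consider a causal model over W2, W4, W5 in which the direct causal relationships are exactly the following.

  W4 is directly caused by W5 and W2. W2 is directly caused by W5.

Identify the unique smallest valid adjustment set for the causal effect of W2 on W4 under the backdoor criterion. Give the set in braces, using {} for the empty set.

Variables eligible for adjustment (non-descendants of W2, excluding W2 and W4): {W5}.
Backdoor paths from W2 to W4:
  P1: W2 <- W5 -> W4
The empty set is not sufficient: P1 (W2 <- W5 -> W4) has no collider blocking it and no conditioned non-collider, so it is open.
Try {W5}:
  P1: blocked at fork node W5 ∈ conditioning set.
{W5} contains no descendant of W2 and blocks every backdoor path.
{W5} is the unique smallest valid adjustment set.

{W5}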